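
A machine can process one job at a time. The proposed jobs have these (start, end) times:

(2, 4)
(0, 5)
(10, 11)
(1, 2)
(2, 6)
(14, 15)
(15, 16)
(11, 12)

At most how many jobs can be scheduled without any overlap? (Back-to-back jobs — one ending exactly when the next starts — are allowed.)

By end time: (1,2), (2,4), (0,5), (2,6), (10,11), (11,12), (14,15), (15,16).
Pick (1,2); next start ≥ 2 → (2,4); next start ≥ 4 → (10,11); next start ≥ 11 → (11,12); next start ≥ 12 → (14,15); next start ≥ 15 → (15,16).
Selected 6 jobs.

6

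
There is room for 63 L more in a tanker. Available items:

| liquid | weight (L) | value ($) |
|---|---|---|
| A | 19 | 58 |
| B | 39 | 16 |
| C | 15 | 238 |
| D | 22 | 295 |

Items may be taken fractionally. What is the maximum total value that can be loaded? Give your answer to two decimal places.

593.87

Sort by value per unit weight and fill in that order.
Ratios (sorted): C 15.87, D 13.41, A 3.05, B 0.41
take C (15 @ 238); take D (22 @ 295); take A (19 @ 58); take 7/39 of B → 2.87. Capacity used 63/63.
Total value = 593.87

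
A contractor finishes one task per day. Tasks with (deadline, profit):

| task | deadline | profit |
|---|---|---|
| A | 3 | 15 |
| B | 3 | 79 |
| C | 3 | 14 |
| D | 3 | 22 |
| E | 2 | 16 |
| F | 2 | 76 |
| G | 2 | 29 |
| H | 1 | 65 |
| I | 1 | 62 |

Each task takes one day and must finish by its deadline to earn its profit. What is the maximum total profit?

220

Sort by profit descending; place each in the latest free slot ≤ its deadline.
Profit order: B=79 F=76 H=65 I=62 G=29 D=22 E=16 A=15 C=14
Assign: B→slot 3, F→slot 2, H→slot 1, I skipped, G skipped, D skipped, E skipped, A skipped, C skipped.
Slots: [1:H] [2:F] [3:B]
Profit = 65 + 76 + 79 = 220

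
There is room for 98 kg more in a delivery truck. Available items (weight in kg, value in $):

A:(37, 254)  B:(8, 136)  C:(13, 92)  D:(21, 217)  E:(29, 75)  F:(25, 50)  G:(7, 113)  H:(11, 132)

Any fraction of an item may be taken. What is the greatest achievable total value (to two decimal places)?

Ratios (sorted): B 17.00, G 16.14, H 12.00, D 10.33, C 7.08, A 6.86, E 2.59, F 2.00
take B (8 @ 136); take G (7 @ 113); take H (11 @ 132); take D (21 @ 217); take C (13 @ 92); take A (37 @ 254); take 1/29 of E → 2.59. Capacity used 98/98.
Total value = 946.59

946.59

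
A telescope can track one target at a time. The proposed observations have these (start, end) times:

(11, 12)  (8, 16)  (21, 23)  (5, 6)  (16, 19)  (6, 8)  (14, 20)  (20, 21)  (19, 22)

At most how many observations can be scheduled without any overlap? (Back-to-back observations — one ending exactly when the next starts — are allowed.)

6

By end time: (5,6), (6,8), (11,12), (8,16), (16,19), (14,20), (20,21), (19,22), (21,23).
Pick (5,6); next start ≥ 6 → (6,8); next start ≥ 8 → (11,12); next start ≥ 12 → (16,19); next start ≥ 19 → (20,21); next start ≥ 21 → (21,23).
Selected 6 observations.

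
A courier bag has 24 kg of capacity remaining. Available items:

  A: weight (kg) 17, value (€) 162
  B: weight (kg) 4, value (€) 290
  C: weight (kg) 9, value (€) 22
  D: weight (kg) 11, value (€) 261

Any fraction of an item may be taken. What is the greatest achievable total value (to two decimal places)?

636.76

Greedy by value/weight ratio, highest first.
Ratios (sorted): B 72.50, D 23.73, A 9.53, C 2.44
take B (4 @ 290); take D (11 @ 261); take 9/17 of A → 85.76. Capacity used 24/24.
Total value = 636.76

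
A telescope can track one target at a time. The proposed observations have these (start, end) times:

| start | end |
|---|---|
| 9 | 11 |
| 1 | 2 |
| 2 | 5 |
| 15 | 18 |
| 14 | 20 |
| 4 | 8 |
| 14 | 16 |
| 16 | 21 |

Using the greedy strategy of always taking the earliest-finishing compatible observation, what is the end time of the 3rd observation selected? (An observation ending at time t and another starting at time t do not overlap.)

By end time: (1,2), (2,5), (4,8), (9,11), (14,16), (15,18), (14,20), (16,21).
Pick (1,2); next start ≥ 2 → (2,5); next start ≥ 5 → (9,11); next start ≥ 11 → (14,16); next start ≥ 16 → (16,21).
Selected: (1,2) (2,5) (9,11) (14,16) (16,21)

11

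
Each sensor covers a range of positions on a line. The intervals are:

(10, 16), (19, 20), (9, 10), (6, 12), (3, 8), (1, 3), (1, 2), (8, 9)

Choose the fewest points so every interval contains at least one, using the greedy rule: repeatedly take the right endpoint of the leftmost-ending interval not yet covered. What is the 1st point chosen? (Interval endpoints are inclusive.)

2

Sorted: [1,2] [1,3] [3,8] [8,9] [9,10] [6,12] [10,16] [19,20]
{[1,2],[1,3]} hit by 2; {[3,8],[8,9]} hit by 8; {[9,10],[6,12],[10,16]} hit by 10; {[19,20]} hit by 20.
Points: 2, 8, 10, 20 (4 total).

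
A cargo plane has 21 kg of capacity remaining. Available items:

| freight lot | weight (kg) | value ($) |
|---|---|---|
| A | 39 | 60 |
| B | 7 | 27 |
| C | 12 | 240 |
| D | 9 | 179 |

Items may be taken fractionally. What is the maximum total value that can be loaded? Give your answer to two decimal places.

419.00

Greedy by value/weight ratio, highest first.
Order: C (240/12=20.00) > D (179/9=19.89) > B (27/7=3.86) > A (60/39=1.54)
Fill: take C (12 @ 240) → take D (9 @ 179); 21/21 used.
Total value = 419.00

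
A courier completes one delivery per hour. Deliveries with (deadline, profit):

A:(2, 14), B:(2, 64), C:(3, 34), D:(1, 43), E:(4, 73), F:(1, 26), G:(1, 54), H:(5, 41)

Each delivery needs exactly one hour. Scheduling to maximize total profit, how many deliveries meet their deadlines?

Take jobs in profit order; each goes to the latest open slot no later than its deadline.
By profit: E(d4,73), B(d2,64), G(d1,54), D(d1,43), H(d5,41), C(d3,34), F(d1,26), A(d2,14)
E→slot 4; B→slot 2; G→slot 1; D skipped; H→slot 5; C→slot 3; F skipped; A skipped.
5 of 8 scheduled.

5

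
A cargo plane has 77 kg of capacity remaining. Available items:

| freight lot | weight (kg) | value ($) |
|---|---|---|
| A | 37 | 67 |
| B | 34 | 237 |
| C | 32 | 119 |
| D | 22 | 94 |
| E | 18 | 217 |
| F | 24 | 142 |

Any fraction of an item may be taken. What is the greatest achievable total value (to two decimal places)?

Order: E (217/18=12.06) > B (237/34=6.97) > F (142/24=5.92) > D (94/22=4.27) > C (119/32=3.72) > A (67/37=1.81)
Fill: take E (18 @ 217) → take B (34 @ 237) → take F (24 @ 142) → take 1/22 of D → 4.27; 77/77 used.
Total value = 600.27

600.27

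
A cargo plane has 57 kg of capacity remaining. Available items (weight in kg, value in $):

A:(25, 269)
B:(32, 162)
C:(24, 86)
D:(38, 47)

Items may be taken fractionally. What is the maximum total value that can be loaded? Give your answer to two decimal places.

Sort by value per unit weight and fill in that order.
Order: A (269/25=10.76) > B (162/32=5.06) > C (86/24=3.58) > D (47/38=1.24)
Fill: take A (25 @ 269) → take B (32 @ 162); 57/57 used.
Total value = 431.00

431.00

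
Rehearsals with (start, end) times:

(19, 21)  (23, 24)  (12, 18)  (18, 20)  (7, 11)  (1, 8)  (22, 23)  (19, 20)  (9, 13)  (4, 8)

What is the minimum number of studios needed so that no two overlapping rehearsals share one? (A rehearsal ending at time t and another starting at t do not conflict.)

3

The answer is the maximum number of intervals overlapping at any instant.
starts: [1, 4, 7, 9, 12, 18, 19, 19, 22, 23]
ends:   [8, 8, 11, 13, 18, 20, 20, 21, 23, 24]
s1→1 s4→2 s7→3  — peak 3.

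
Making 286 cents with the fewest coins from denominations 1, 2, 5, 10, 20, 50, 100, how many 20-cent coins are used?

286 − 2×100→86 − 1×50→36 − 1×20→16 − 1×10→6 − 1×5→1 − 1×1→0
Count of 20: 1

1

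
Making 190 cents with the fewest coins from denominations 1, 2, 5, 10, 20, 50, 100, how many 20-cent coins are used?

2

Greedy: take as many of the largest coin as possible, then repeat with the remainder.
190 − 1×100→90 − 1×50→40 − 2×20→0
Count of 20: 2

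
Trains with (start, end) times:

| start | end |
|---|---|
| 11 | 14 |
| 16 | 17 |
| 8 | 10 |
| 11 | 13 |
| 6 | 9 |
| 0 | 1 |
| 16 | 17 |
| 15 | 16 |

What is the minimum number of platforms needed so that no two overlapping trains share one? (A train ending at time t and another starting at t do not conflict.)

starts: [0, 6, 8, 11, 11, 15, 16, 16]
ends:   [1, 9, 10, 13, 14, 16, 17, 17]
s0→1 e1→0 s6→1 s8→2  — peak 2.

2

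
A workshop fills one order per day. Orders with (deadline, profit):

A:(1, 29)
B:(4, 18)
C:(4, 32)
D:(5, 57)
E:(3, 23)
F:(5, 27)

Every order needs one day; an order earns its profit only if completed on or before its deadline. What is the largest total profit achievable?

Take jobs in profit order; each goes to the latest open slot no later than its deadline.
Profit order: D=57 C=32 A=29 F=27 E=23 B=18
Assign: D→slot 5, C→slot 4, A→slot 1, F→slot 3, E→slot 2, B skipped.
Slots: [1:A] [2:E] [3:F] [4:C] [5:D]
Profit = 29 + 23 + 27 + 32 + 57 = 168

168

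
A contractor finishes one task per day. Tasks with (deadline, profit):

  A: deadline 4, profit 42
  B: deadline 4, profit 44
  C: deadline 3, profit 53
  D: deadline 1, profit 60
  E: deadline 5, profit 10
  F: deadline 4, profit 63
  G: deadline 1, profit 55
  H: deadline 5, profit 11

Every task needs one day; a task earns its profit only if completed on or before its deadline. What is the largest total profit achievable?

231

Sort by profit descending; place each in the latest free slot ≤ its deadline.
By profit: F(d4,63), D(d1,60), G(d1,55), C(d3,53), B(d4,44), A(d4,42), H(d5,11), E(d5,10)
F→slot 4; D→slot 1; G skipped; C→slot 3; B→slot 2; A skipped; H→slot 5; E skipped.
Profit = 60 + 44 + 53 + 63 + 11 = 231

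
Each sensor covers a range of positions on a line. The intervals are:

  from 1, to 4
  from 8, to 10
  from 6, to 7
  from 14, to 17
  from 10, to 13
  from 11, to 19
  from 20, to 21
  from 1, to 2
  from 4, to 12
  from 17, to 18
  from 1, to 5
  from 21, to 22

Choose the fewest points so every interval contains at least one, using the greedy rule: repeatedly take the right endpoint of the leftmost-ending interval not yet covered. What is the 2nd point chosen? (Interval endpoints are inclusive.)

7

Process intervals by earliest right end; each time one isn't hit yet, stab at its right endpoint.
Sorted: [1,2] [1,4] [1,5] [6,7] [8,10] [4,12] [10,13] [14,17] [17,18] [11,19] [20,21] [21,22]
{[1,2],[1,4],[1,5]} hit by 2; {[6,7]} hit by 7; {[8,10],[4,12],[10,13]} hit by 10; {[14,17],[17,18],[11,19]} hit by 17; {[20,21],[21,22]} hit by 21.
Points: 2, 7, 10, 17, 21 (5 total).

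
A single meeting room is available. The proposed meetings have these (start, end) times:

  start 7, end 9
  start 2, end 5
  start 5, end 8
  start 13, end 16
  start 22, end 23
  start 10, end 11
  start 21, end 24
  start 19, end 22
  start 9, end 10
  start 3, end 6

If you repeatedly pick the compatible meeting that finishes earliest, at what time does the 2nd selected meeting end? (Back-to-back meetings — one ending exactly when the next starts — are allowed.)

8

Sorted by end: (2,5)  (3,6)  (5,8)  (7,9)  (9,10)  (10,11)  (13,16)  (19,22)  (22,23)  (21,24)
take (2,5); take (5,8); take (9,10); take (10,11); take (13,16); take (19,22); take (22,23).
Selected: (2,5) (5,8) (9,10) (10,11) (13,16) (19,22) (22,23)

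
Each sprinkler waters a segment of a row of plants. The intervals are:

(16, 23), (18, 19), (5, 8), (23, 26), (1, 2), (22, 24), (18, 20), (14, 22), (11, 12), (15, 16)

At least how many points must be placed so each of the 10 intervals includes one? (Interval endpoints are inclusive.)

Process intervals by earliest right end; each time one isn't hit yet, stab at its right endpoint.
By right end: [1,2]  [5,8]  [11,12]  [15,16]  [18,19]  [18,20]  [14,22]  [16,23]  [22,24]  [23,26]
[1,2] uncovered → point at 2; [5,8] uncovered → point at 8; [11,12] uncovered → point at 12; [15,16] uncovered → point at 16; [18,19] uncovered → point at 19; [22,24] uncovered → point at 24.
Points: 2, 8, 12, 16, 19, 24 (6 total).

6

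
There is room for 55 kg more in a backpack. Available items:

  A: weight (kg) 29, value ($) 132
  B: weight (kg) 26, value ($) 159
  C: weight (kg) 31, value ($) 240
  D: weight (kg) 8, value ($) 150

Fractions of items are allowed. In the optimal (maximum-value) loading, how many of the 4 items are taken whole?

Ratios (sorted): D 18.75, C 7.74, B 6.12, A 4.55
take D (8 @ 150); take C (31 @ 240); take 16/26 of B → 97.85. Capacity used 55/55.
2 item(s) taken whole; one partial (take 16/26 of B).

2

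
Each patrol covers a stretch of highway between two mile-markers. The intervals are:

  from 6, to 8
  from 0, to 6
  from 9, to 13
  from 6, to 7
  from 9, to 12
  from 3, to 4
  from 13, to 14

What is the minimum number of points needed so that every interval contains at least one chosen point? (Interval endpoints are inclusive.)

4

Sorted: [3,4] [0,6] [6,7] [6,8] [9,12] [9,13] [13,14]
{[3,4],[0,6]} hit by 4; {[6,7],[6,8]} hit by 7; {[9,12],[9,13]} hit by 12; {[13,14]} hit by 14.
Points: 4, 7, 12, 14 (4 total).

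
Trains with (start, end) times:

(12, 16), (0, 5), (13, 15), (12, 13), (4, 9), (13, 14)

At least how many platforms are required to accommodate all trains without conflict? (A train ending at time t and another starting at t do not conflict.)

Events (time:±→running): 0:+→1 4:+→2 5:-→1 9:-→0 12:+→1 12:+→2 13:-→1 13:+→2 13:+→3 … peak 3.

3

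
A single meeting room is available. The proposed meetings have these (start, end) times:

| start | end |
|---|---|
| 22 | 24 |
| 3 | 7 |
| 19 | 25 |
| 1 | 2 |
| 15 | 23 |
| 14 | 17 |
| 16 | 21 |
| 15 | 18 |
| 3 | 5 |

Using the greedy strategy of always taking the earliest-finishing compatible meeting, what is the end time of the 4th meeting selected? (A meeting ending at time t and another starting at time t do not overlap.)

Sorted by end: (1,2)  (3,5)  (3,7)  (14,17)  (15,18)  (16,21)  (15,23)  (22,24)  (19,25)
take (1,2); take (3,5); take (14,17); skip (15,18); take (22,24); skip (19,25).
Selected: (1,2) (3,5) (14,17) (22,24)

24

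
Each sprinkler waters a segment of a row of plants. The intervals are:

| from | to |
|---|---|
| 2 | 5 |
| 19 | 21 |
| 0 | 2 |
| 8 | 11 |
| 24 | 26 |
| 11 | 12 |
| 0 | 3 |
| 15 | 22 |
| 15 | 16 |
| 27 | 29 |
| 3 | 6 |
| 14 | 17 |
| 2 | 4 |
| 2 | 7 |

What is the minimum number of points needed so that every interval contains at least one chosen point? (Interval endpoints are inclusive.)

7

By right end: [0,2]  [0,3]  [2,4]  [2,5]  [3,6]  [2,7]  [8,11]  [11,12]  [15,16]  [14,17]  [19,21]  [15,22]  [24,26]  [27,29]
[0,2] uncovered → point at 2; [3,6] uncovered → point at 6; [8,11] uncovered → point at 11; [15,16] uncovered → point at 16; [19,21] uncovered → point at 21; [24,26] uncovered → point at 26; [27,29] uncovered → point at 29.
Points: 2, 6, 11, 16, 21, 26, 29 (7 total).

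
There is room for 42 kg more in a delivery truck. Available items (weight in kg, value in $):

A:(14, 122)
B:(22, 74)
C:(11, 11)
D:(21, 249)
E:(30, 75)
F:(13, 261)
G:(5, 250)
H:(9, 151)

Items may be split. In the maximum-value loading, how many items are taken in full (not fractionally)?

3

Sort by value per unit weight and fill in that order.
Ratios (sorted): G 50.00, F 20.08, H 16.78, D 11.86, A 8.71, B 3.36, E 2.50, C 1.00
take G (5 @ 250); take F (13 @ 261); take H (9 @ 151); take 15/21 of D → 177.86. Capacity used 42/42.
3 item(s) taken whole; one partial (take 15/21 of D).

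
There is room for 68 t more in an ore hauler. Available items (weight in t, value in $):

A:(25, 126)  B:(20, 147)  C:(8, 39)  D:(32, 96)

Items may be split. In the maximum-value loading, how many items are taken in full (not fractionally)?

Greedy by value/weight ratio, highest first.
Ratios (sorted): B 7.35, A 5.04, C 4.88, D 3.00
take B (20 @ 147); take A (25 @ 126); take C (8 @ 39); take 15/32 of D → 45.00. Capacity used 68/68.
3 item(s) taken whole; one partial (take 15/32 of D).

3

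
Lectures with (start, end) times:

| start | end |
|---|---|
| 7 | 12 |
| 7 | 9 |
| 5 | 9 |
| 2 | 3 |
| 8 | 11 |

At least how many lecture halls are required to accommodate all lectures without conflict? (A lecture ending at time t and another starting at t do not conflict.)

4

Events (time:±→running): 2:+→1 3:-→0 5:+→1 7:+→2 7:+→3 8:+→4 … peak 4.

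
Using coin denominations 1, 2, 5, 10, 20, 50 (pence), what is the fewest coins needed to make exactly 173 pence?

6

Use the largest denomination that fits, subtract, and repeat.
173 = 3×50 + 1×20 + 1×2 + 1×1
Total coins = 3 + 1 + 1 + 1 = 6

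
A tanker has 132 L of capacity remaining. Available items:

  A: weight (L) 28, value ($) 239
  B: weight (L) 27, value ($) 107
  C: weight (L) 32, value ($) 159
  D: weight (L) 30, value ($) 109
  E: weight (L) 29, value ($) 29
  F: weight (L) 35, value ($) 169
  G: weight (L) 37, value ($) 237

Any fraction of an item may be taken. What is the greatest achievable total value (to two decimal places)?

Order: A (239/28=8.54) > G (237/37=6.41) > C (159/32=4.97) > F (169/35=4.83) > B (107/27=3.96) > D (109/30=3.63) > E (29/29=1.00)
Fill: take A (28 @ 239) → take G (37 @ 237) → take C (32 @ 159) → take F (35 @ 169); 132/132 used.
Total value = 804.00

804.00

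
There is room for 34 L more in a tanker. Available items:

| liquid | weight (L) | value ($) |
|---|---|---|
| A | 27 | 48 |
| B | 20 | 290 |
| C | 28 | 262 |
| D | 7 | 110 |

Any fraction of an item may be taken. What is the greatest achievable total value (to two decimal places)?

465.50

Order: D (110/7=15.71) > B (290/20=14.50) > C (262/28=9.36) > A (48/27=1.78)
Fill: take D (7 @ 110) → take B (20 @ 290) → take 7/28 of C → 65.50; 34/34 used.
Total value = 465.50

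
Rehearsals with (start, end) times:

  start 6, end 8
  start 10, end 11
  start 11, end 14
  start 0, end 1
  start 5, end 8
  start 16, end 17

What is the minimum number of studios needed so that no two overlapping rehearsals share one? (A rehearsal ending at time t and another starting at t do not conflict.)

2

starts: [0, 5, 6, 10, 11, 16]
ends:   [1, 8, 8, 11, 14, 17]
s0→1 e1→0 s5→1 s6→2  — peak 2.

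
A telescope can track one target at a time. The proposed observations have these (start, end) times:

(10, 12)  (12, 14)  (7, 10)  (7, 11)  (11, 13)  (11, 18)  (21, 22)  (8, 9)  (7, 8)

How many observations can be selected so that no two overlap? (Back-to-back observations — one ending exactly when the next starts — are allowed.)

Sorted by end: (7,8)  (8,9)  (7,10)  (7,11)  (10,12)  (11,13)  (12,14)  (11,18)  (21,22)
take (7,8); take (8,9); skip (7,10); take (10,12); skip (11,13); take (12,14); take (21,22).
Selected 5 observations.

5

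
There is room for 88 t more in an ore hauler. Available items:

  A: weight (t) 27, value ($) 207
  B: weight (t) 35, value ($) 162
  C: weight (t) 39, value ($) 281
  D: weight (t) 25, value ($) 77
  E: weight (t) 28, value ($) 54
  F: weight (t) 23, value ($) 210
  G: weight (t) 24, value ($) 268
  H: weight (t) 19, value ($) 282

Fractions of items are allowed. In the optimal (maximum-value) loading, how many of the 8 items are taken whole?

3

Order: H (282/19=14.84) > G (268/24=11.17) > F (210/23=9.13) > A (207/27=7.67) > C (281/39=7.21) > B (162/35=4.63) > D (77/25=3.08) > E (54/28=1.93)
Fill: take H (19 @ 282) → take G (24 @ 268) → take F (23 @ 210) → take 22/27 of A → 168.67; 88/88 used.
3 item(s) taken whole; one partial (take 22/27 of A).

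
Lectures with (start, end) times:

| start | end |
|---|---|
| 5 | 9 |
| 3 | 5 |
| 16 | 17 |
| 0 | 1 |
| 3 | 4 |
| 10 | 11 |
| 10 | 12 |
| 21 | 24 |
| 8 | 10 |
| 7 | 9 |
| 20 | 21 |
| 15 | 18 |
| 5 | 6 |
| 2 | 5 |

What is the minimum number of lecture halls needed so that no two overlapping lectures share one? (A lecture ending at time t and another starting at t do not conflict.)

3

starts: [0, 2, 3, 3, 5, 5, 7, 8, 10, 10, 15, 16, 20, 21]
ends:   [1, 4, 5, 5, 6, 9, 9, 10, 11, 12, 17, 18, 21, 24]
s0→1 e1→0 s2→1 s3→2 s3→3  — peak 3.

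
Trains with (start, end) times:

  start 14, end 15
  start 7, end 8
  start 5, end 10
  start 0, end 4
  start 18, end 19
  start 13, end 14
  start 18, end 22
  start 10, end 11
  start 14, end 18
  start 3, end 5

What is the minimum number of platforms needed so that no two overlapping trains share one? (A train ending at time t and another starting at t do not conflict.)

2

The answer is the maximum number of intervals overlapping at any instant.
Events (time:±→running): 0:+→1 3:+→2 … peak 2.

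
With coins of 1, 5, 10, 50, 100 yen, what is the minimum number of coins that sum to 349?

Greedy: take as many of the largest coin as possible, then repeat with the remainder.
349 = 3×100 + 4×10 + 1×5 + 4×1
Total coins = 3 + 4 + 1 + 4 = 12

12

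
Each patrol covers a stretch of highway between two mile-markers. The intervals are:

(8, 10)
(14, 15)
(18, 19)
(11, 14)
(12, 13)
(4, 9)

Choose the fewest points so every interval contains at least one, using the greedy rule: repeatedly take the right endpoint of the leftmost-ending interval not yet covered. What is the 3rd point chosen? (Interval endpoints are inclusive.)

By right end: [4,9]  [8,10]  [12,13]  [11,14]  [14,15]  [18,19]
[4,9] uncovered → point at 9; [12,13] uncovered → point at 13; [14,15] uncovered → point at 15; [18,19] uncovered → point at 19.
Points: 9, 13, 15, 19 (4 total).

15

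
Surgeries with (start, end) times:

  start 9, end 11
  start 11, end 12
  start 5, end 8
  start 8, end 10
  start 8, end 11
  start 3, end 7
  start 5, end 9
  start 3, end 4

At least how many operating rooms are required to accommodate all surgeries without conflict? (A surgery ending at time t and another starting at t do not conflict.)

Count concurrent intervals with a sweep; the peak is the room count.
Events (time:±→running): 3:+→1 3:+→2 4:-→1 5:+→2 5:+→3 … peak 3.

3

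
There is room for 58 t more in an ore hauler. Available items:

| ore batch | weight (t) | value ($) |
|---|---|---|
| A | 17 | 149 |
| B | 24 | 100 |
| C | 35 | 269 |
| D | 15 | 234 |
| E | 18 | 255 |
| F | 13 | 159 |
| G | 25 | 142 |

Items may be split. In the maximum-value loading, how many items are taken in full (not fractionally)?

Ratios (sorted): D 15.60, E 14.17, F 12.23, A 8.76, C 7.69, G 5.68, B 4.17
take D (15 @ 234); take E (18 @ 255); take F (13 @ 159); take 12/17 of A → 105.18. Capacity used 58/58.
3 item(s) taken whole; one partial (take 12/17 of A).

3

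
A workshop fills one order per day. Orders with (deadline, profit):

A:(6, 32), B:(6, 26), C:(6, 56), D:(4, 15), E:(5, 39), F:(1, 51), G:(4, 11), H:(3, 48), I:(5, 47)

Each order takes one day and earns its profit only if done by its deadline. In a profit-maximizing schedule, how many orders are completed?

6

Take jobs in profit order; each goes to the latest open slot no later than its deadline.
By profit: C(d6,56), F(d1,51), H(d3,48), I(d5,47), E(d5,39), A(d6,32), B(d6,26), D(d4,15), G(d4,11)
C→slot 6; F→slot 1; H→slot 3; I→slot 5; E→slot 4; A→slot 2; B skipped; D skipped; G skipped.
6 of 9 scheduled.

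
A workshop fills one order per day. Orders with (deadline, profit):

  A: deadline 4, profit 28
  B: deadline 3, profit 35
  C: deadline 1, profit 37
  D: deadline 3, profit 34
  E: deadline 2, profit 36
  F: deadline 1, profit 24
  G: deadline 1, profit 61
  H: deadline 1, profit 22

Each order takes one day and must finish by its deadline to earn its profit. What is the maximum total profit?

Profit order: G=61 C=37 E=36 B=35 D=34 A=28 F=24 H=22
Assign: G→slot 1, C skipped, E→slot 2, B→slot 3, D skipped, A→slot 4, F skipped, H skipped.
Slots: [1:G] [2:E] [3:B] [4:A]
Profit = 61 + 36 + 35 + 28 = 160

160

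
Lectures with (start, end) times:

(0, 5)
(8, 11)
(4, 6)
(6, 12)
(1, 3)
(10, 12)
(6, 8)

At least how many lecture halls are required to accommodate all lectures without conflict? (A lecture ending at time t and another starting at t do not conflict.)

Count concurrent intervals with a sweep; the peak is the room count.
Events (time:±→running): 0:+→1 1:+→2 3:-→1 4:+→2 5:-→1 6:-→0 6:+→1 6:+→2 8:-→1 8:+→2 10:+→3 … peak 3.

3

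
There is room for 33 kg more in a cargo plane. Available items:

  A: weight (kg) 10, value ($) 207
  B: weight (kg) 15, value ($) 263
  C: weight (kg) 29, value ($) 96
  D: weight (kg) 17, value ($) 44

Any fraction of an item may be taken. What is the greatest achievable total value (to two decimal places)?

496.48

Greedy by value/weight ratio, highest first.
Ratios (sorted): A 20.70, B 17.53, C 3.31, D 2.59
take A (10 @ 207); take B (15 @ 263); take 8/29 of C → 26.48. Capacity used 33/33.
Total value = 496.48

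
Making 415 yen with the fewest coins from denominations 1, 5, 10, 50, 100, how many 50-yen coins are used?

415 = 4×100 + 1×10 + 1×5
Count of 50: 0

0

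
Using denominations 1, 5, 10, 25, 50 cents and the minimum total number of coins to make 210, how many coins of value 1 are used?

210 − 4×50→10 − 1×10→0
Count of 1: 0

0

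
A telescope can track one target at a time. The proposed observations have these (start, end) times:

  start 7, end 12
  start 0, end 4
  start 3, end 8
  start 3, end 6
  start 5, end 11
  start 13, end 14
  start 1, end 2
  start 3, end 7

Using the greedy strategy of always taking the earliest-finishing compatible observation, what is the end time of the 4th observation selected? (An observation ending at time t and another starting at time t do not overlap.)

14

Greedy by earliest finish: after sorting by end time, pick each interval compatible with the last pick.
Sorted by end: (1,2)  (0,4)  (3,6)  (3,7)  (3,8)  (5,11)  (7,12)  (13,14)
take (1,2); take (3,6); take (7,12); take (13,14).
Selected: (1,2) (3,6) (7,12) (13,14)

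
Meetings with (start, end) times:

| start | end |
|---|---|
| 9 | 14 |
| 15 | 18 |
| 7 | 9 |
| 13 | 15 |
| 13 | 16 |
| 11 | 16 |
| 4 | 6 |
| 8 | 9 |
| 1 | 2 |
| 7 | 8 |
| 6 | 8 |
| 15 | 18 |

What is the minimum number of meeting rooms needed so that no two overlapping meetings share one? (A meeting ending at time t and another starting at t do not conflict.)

4

The answer is the maximum number of intervals overlapping at any instant.
Events (time:±→running): 1:+→1 2:-→0 4:+→1 6:-→0 6:+→1 7:+→2 7:+→3 8:-→2 8:-→1 8:+→2 9:-→1 9:-→0 9:+→1 11:+→2 13:+→3 13:+→4 … peak 4.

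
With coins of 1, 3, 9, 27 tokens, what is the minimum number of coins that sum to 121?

121 − 4×27→13 − 1×9→4 − 1×3→1 − 1×1→0
Total coins = 4 + 1 + 1 + 1 = 7

7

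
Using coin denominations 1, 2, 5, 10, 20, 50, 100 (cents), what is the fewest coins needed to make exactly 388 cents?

Use the largest denomination that fits, subtract, and repeat.
388 − 3×100→88 − 1×50→38 − 1×20→18 − 1×10→8 − 1×5→3 − 1×2→1 − 1×1→0
Total coins = 3 + 1 + 1 + 1 + 1 + 1 + 1 = 9

9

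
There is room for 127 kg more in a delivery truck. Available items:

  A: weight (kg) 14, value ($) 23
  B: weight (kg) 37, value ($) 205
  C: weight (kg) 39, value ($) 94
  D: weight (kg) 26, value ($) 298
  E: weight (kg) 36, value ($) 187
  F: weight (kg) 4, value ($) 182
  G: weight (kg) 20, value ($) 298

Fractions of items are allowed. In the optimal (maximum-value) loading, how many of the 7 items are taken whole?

5

Order: F (182/4=45.50) > G (298/20=14.90) > D (298/26=11.46) > B (205/37=5.54) > E (187/36=5.19) > C (94/39=2.41) > A (23/14=1.64)
Fill: take F (4 @ 182) → take G (20 @ 298) → take D (26 @ 298) → take B (37 @ 205) → take E (36 @ 187) → take 4/39 of C → 9.64; 127/127 used.
5 item(s) taken whole; one partial (take 4/39 of C).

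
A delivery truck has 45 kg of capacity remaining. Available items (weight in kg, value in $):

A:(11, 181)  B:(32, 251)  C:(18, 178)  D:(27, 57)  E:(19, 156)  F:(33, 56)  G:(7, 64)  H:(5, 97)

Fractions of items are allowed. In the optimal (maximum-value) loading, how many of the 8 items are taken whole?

4

Sort by value per unit weight and fill in that order.
Order: H (97/5=19.40) > A (181/11=16.45) > C (178/18=9.89) > G (64/7=9.14) > E (156/19=8.21) > B (251/32=7.84) > D (57/27=2.11) > F (56/33=1.70)
Fill: take H (5 @ 97) → take A (11 @ 181) → take C (18 @ 178) → take G (7 @ 64) → take 4/19 of E → 32.84; 45/45 used.
4 item(s) taken whole; one partial (take 4/19 of E).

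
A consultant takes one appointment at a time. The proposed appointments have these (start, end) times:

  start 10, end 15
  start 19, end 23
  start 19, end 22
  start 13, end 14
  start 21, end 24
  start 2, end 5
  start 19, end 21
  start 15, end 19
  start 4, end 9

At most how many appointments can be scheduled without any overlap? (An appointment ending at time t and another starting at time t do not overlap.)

5

Greedy by earliest finish: after sorting by end time, pick each interval compatible with the last pick.
Sorted by end: (2,5)  (4,9)  (13,14)  (10,15)  (15,19)  (19,21)  (19,22)  (19,23)  (21,24)
take (2,5); skip (4,9); take (13,14); take (15,19); take (19,21); skip (19,22); skip (19,23); take (21,24).
Selected 5 appointments.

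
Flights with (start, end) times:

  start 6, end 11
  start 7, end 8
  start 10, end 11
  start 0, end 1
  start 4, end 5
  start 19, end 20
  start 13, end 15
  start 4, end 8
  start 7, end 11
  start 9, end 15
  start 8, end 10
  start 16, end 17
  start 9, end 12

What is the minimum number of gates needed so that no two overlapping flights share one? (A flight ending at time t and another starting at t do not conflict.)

5

Count concurrent intervals with a sweep; the peak is the room count.
starts: [0, 4, 4, 6, 7, 7, 8, 9, 9, 10, 13, 16, 19]
ends:   [1, 5, 8, 8, 10, 11, 11, 11, 12, 15, 15, 17, 20]
s0→1 e1→0 s4→1 s4→2 e5→1 s6→2 s7→3 s7→4 e8→3 e8→2 s8→3 s9→4 s9→5  — peak 5.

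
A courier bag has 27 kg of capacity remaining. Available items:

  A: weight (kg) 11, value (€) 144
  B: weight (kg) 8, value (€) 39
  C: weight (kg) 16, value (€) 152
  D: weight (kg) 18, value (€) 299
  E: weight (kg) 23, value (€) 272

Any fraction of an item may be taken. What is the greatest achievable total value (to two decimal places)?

416.82

Sort by value per unit weight and fill in that order.
Order: D (299/18=16.61) > A (144/11=13.09) > E (272/23=11.83) > C (152/16=9.50) > B (39/8=4.88)
Fill: take D (18 @ 299) → take 9/11 of A → 117.82; 27/27 used.
Total value = 416.82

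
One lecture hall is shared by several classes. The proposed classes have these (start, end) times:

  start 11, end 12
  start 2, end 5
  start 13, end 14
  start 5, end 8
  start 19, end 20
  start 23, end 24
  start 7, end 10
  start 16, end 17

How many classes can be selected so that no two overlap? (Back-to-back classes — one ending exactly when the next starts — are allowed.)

By end time: (2,5), (5,8), (7,10), (11,12), (13,14), (16,17), (19,20), (23,24).
Pick (2,5); next start ≥ 5 → (5,8); next start ≥ 8 → (11,12); next start ≥ 12 → (13,14); next start ≥ 14 → (16,17); next start ≥ 17 → (19,20); next start ≥ 20 → (23,24).
Selected 7 classes.

7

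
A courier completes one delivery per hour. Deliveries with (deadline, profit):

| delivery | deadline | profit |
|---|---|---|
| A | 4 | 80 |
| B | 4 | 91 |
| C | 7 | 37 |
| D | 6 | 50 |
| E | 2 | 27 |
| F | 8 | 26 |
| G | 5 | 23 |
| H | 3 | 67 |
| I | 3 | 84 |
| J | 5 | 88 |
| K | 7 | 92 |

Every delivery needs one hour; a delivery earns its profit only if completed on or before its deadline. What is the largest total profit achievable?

578

Take jobs in profit order; each goes to the latest open slot no later than its deadline.
Profit order: K=92 B=91 J=88 I=84 A=80 H=67 D=50 C=37 E=27 F=26 G=23
Assign: K→slot 7, B→slot 4, J→slot 5, I→slot 3, A→slot 2, H→slot 1, D→slot 6, C skipped, E skipped, F→slot 8, G skipped.
Slots: [1:H] [2:A] [3:I] [4:B] [5:J] [6:D] [7:K] [8:F]
Profit = 67 + 80 + 84 + 91 + 88 + 50 + 92 + 26 = 578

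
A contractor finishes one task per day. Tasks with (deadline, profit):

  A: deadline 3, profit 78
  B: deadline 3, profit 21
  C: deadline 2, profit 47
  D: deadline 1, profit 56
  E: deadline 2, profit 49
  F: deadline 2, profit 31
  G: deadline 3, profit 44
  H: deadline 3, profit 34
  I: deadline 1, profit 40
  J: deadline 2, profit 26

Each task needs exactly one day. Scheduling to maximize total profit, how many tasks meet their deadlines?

Sort by profit descending; place each in the latest free slot ≤ its deadline.
Profit order: A=78 D=56 E=49 C=47 G=44 I=40 H=34 F=31 J=26 B=21
Assign: A→slot 3, D→slot 1, E→slot 2, C skipped, G skipped, I skipped, H skipped, F skipped, J skipped, B skipped.
Slots: [1:D] [2:E] [3:A]
3 of 10 scheduled.

3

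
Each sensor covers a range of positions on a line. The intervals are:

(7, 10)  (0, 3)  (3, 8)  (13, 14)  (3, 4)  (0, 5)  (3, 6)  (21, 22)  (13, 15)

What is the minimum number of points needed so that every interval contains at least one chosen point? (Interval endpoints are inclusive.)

4

Process intervals by earliest right end; each time one isn't hit yet, stab at its right endpoint.
Sorted: [0,3] [3,4] [0,5] [3,6] [3,8] [7,10] [13,14] [13,15] [21,22]
{[0,3],[3,4],[0,5],[3,6],[3,8]} hit by 3; {[7,10]} hit by 10; {[13,14],[13,15]} hit by 14; {[21,22]} hit by 22.
Points: 3, 10, 14, 22 (4 total).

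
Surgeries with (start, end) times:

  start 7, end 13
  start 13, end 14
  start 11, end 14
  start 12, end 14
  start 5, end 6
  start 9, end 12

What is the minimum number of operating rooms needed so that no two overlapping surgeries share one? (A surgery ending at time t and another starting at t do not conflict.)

The answer is the maximum number of intervals overlapping at any instant.
Events (time:±→running): 5:+→1 6:-→0 7:+→1 9:+→2 11:+→3 … peak 3.

3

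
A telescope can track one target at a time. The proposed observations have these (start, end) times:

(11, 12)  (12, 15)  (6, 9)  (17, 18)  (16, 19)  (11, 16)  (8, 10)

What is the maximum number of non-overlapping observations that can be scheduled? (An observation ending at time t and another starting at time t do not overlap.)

Sort by end time and greedily take each interval whose start is ≥ the last chosen end.
Sorted by end: (6,9)  (8,10)  (11,12)  (12,15)  (11,16)  (17,18)  (16,19)
take (6,9); take (11,12); take (12,15); take (17,18).
Selected 4 observations.

4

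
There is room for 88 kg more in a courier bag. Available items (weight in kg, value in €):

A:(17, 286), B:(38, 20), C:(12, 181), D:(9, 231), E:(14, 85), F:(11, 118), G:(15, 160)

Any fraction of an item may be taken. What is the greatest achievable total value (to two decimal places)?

1066.26

Ratios (sorted): D 25.67, A 16.82, C 15.08, F 10.73, G 10.67, E 6.07, B 0.53
take D (9 @ 231); take A (17 @ 286); take C (12 @ 181); take F (11 @ 118); take G (15 @ 160); take E (14 @ 85); take 10/38 of B → 5.26. Capacity used 88/88.
Total value = 1066.26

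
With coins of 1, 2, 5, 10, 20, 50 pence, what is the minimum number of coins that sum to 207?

6

207 − 4×50→7 − 1×5→2 − 1×2→0
Total coins = 4 + 1 + 1 = 6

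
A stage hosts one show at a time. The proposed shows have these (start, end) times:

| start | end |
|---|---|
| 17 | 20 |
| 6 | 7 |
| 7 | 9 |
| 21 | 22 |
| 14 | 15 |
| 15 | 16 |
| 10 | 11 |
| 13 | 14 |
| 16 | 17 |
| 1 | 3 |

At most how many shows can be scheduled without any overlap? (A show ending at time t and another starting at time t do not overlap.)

10

Sorted by end: (1,3)  (6,7)  (7,9)  (10,11)  (13,14)  (14,15)  (15,16)  (16,17)  (17,20)  (21,22)
take (1,3); take (6,7); take (7,9); take (10,11); take (13,14); take (14,15); take (15,16); take (16,17); take (17,20); take (21,22).
Selected 10 shows.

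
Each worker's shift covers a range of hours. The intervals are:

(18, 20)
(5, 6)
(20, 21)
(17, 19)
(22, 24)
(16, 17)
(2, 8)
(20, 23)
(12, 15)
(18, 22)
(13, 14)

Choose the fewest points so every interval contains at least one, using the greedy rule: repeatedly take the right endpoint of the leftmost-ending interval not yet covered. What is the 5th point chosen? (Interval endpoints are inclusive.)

24

Sort by right endpoint; whenever an interval is uncovered, place a point at its right end.
By right end: [5,6]  [2,8]  [13,14]  [12,15]  [16,17]  [17,19]  [18,20]  [20,21]  [18,22]  [20,23]  [22,24]
[5,6] uncovered → point at 6; [13,14] uncovered → point at 14; [16,17] uncovered → point at 17; [18,20] uncovered → point at 20; [22,24] uncovered → point at 24.
Points: 6, 14, 17, 20, 24 (5 total).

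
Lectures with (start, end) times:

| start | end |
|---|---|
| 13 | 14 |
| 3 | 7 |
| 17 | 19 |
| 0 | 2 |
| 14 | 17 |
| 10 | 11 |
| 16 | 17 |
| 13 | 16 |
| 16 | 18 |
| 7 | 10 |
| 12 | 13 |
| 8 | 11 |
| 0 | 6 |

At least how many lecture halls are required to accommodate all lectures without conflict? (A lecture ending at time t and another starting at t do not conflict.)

The answer is the maximum number of intervals overlapping at any instant.
Events (time:±→running): 0:+→1 0:+→2 2:-→1 3:+→2 6:-→1 7:-→0 7:+→1 8:+→2 10:-→1 10:+→2 11:-→1 11:-→0 12:+→1 13:-→0 13:+→1 13:+→2 14:-→1 14:+→2 16:-→1 16:+→2 16:+→3 … peak 3.

3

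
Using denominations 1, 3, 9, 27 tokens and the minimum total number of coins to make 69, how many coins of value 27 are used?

69 = 2×27 + 1×9 + 2×3
Count of 27: 2

2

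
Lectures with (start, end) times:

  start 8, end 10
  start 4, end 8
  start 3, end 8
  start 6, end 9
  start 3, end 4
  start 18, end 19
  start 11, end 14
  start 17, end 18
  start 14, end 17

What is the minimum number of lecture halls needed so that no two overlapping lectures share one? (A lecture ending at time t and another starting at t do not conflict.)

The answer is the maximum number of intervals overlapping at any instant.
Events (time:±→running): 3:+→1 3:+→2 4:-→1 4:+→2 6:+→3 … peak 3.

3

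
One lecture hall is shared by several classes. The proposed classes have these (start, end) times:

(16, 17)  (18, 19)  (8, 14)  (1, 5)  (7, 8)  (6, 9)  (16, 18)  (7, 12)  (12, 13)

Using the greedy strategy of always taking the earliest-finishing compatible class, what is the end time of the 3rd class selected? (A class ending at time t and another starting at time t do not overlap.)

Sort by end time and greedily take each interval whose start is ≥ the last chosen end.
Sorted by end: (1,5)  (7,8)  (6,9)  (7,12)  (12,13)  (8,14)  (16,17)  (16,18)  (18,19)
take (1,5); take (7,8); skip (6,9); skip (7,12); take (12,13); skip (8,14); take (16,17); take (18,19).
Selected: (1,5) (7,8) (12,13) (16,17) (18,19)

13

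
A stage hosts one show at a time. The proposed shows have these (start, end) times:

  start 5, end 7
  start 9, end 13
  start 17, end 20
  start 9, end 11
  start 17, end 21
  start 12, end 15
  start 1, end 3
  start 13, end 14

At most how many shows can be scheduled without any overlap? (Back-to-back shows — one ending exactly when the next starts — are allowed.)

Sort by end time and greedily take each interval whose start is ≥ the last chosen end.
By end time: (1,3), (5,7), (9,11), (9,13), (13,14), (12,15), (17,20), (17,21).
Pick (1,3); next start ≥ 3 → (5,7); next start ≥ 7 → (9,11); next start ≥ 11 → (13,14); next start ≥ 14 → (17,20).
Selected 5 shows.

5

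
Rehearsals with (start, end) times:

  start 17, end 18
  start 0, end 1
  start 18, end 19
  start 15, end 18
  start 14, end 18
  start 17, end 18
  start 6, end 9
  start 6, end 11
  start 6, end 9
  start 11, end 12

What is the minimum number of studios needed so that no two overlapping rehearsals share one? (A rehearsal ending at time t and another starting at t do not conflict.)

4

Events (time:±→running): 0:+→1 1:-→0 6:+→1 6:+→2 6:+→3 9:-→2 9:-→1 11:-→0 11:+→1 12:-→0 14:+→1 15:+→2 17:+→3 17:+→4 … peak 4.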